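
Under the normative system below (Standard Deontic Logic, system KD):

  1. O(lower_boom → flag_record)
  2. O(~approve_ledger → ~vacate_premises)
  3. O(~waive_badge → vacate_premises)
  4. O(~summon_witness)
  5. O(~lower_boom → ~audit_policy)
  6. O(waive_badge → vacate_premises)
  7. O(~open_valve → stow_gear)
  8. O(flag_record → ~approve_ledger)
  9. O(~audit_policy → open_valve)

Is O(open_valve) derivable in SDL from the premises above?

Premises 3 and 6 cover both cases: O(~waive_badge → vacate_premises) and O(waive_badge → vacate_premises). Since ~waive_badge ∨ waive_badge is a tautology, O(vacate_premises) follows.
The contrapositive of premise 2 (O(~approve_ledger → ~vacate_premises)) is O(vacate_premises → approve_ledger), and O(vacate_premises) is already established, so O(approve_ledger).
Premise 8, O(flag_record → ~approve_ledger), contraposes to O(approve_ledger → ~flag_record); with O(approve_ledger) we get O(~flag_record).
Premise 1, O(lower_boom → flag_record), contraposes to O(~flag_record → ~lower_boom); with O(~flag_record) we get O(~lower_boom).
From O(~lower_boom) and premise 5, O(~lower_boom → ~audit_policy), we obtain O(~audit_policy).
Applying K to premise 9 (O(~audit_policy → open_valve)) and O(~audit_policy) yields O(open_valve).
Premises 4, 7 do not contribute to this derivation.
So O(open_valve) follows.

Yes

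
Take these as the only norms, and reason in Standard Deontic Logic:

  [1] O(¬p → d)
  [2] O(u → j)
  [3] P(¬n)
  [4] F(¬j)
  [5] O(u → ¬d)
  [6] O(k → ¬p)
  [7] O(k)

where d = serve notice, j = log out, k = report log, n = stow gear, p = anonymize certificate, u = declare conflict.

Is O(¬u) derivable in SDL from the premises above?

Premise 7 gives O(k).
Premise 6 is O(k → ¬p); since O(k), deontic closure gives O(¬p).
With premise 1, O(¬p → d), the K-axiom yields O(d).
Premise 5, O(u → ¬d), contraposes to O(d → ¬u); with O(d) we get O(¬u).
Premises 2, 3, 4 do not contribute to this derivation.
So O(¬u) follows.

Yes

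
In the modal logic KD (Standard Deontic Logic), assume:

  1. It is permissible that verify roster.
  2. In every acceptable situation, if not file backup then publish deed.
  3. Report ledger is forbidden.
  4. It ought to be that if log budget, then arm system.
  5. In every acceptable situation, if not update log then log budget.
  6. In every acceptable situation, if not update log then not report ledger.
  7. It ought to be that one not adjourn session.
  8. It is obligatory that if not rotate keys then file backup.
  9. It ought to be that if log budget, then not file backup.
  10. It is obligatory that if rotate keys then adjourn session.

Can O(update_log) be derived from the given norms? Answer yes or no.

Premise 7 states O(¬adjourn_session) outright.
Premise 10 is O(rotate_keys → adjourn_session); contrapositively O(¬adjourn_session → ¬rotate_keys). Since O(¬adjourn_session) holds, K gives O(¬rotate_keys).
With premise 8, O(¬rotate_keys → file_backup), the K-axiom yields O(file_backup).
Premise 9, O(log_budget → ¬file_backup), contraposes to O(file_backup → ¬log_budget); with O(file_backup) we get O(¬log_budget).
Premise 5, O(¬update_log → log_budget), contraposes to O(¬log_budget → update_log); with O(¬log_budget) we get O(update_log).
Premises 1, 2, 3, 4, 6 do not contribute to this derivation.
So O(update_log) follows.

Yes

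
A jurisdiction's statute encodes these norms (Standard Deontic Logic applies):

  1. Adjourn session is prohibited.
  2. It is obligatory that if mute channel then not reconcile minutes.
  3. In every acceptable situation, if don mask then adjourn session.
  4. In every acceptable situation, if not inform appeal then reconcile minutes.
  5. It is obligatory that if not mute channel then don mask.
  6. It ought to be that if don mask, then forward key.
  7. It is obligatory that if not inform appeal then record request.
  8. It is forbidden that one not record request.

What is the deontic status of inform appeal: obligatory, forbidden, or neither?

F(adjourn_session) at premise 1 means O(¬adjourn_session).
Premise 3, O(don_mask → adjourn_session), contraposes to O(¬adjourn_session → ¬don_mask); with O(¬adjourn_session) we get O(¬don_mask).
The contrapositive of premise 5 (O(¬mute_channel → don_mask)) is O(¬don_mask → mute_channel), and O(¬don_mask) is already established, so O(mute_channel).
With premise 2, O(mute_channel → ¬reconcile_minutes), the K-axiom yields O(¬reconcile_minutes).
Premise 4 is O(¬inform_appeal → reconcile_minutes); contrapositively O(¬reconcile_minutes → inform_appeal). Since O(¬reconcile_minutes) holds, K gives O(inform_appeal).
Premises 6, 7, 8 do not contribute to this derivation.
Hence inform_appeal is obligatory.

Obligatory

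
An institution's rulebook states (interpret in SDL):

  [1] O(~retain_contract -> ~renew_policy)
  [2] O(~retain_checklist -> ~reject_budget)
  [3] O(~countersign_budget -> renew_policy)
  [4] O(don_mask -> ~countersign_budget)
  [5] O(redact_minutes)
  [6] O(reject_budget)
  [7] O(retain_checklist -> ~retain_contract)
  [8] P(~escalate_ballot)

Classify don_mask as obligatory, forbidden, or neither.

From premise 6 we have O(reject_budget).
Premise 2, O(~retain_checklist -> ~reject_budget), contraposes to O(reject_budget -> retain_checklist); with O(reject_budget) we get O(retain_checklist).
Premise 7 is O(retain_checklist -> ~retain_contract); since O(retain_checklist), deontic closure gives O(~retain_contract).
Premise 1 is O(~retain_contract -> ~renew_policy); since O(~retain_contract), deontic closure gives O(~renew_policy).
The contrapositive of premise 3 (O(~countersign_budget -> renew_policy)) is O(~renew_policy -> countersign_budget), and O(~renew_policy) is already established, so O(countersign_budget).
The contrapositive of premise 4 (O(don_mask -> ~countersign_budget)) is O(countersign_budget -> ~don_mask), and O(countersign_budget) is already established, so O(~don_mask).
Premises 5, 8 do not contribute to this derivation.
Thus O(~don_mask), which is F(don_mask): don_mask is forbidden.

Forbidden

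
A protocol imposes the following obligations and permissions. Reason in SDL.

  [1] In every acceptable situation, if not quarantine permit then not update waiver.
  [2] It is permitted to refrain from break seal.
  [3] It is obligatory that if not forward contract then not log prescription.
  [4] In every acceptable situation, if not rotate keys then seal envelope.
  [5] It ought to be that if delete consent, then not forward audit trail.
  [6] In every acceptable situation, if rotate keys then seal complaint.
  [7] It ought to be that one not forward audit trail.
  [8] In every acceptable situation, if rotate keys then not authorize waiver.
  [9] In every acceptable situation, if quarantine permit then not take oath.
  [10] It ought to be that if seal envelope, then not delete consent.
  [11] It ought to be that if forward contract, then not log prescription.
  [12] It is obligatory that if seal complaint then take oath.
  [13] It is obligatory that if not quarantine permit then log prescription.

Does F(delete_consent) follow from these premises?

Yes

By case analysis on forward_contract: premise 11 gives O(forward_contract → ¬log_prescription) and premise 3 gives O(¬forward_contract → ¬log_prescription), so O(¬log_prescription) either way.
Premise 13, O(¬quarantine_permit → log_prescription), contraposes to O(¬log_prescription → quarantine_permit); with O(¬log_prescription) we get O(quarantine_permit).
Premise 9 is O(quarantine_permit → ¬take_oath); since O(quarantine_permit), deontic closure gives O(¬take_oath).
The contrapositive of premise 12 (O(seal_complaint → take_oath)) is O(¬take_oath → ¬seal_complaint), and O(¬take_oath) is already established, so O(¬seal_complaint).
Premise 6, O(rotate_keys → seal_complaint), contraposes to O(¬seal_complaint → ¬rotate_keys); with O(¬seal_complaint) we get O(¬rotate_keys).
With premise 4, O(¬rotate_keys → seal_envelope), the K-axiom yields O(seal_envelope).
Applying K to premise 10 (O(seal_envelope → ¬delete_consent)) and O(seal_envelope) yields O(¬delete_consent).
Premises 1, 2, 5, 7, 8 do not contribute to this derivation.
So O(¬delete_consent) holds, i.e. F(delete_consent). The claim follows.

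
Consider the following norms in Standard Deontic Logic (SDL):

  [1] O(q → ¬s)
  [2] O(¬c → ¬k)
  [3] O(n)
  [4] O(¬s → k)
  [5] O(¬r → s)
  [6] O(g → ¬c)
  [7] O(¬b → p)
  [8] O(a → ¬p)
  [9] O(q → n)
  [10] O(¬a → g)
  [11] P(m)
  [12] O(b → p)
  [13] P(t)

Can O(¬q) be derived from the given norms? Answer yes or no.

Yes

Premises 12 and 7 are O(b → p) and O(¬b → p); every ideal world satisfies b or ¬b, so in either case p holds — hence O(p).
The contrapositive of premise 8 (O(a → ¬p)) is O(p → ¬a), and O(p) is already established, so O(¬a).
With premise 10, O(¬a → g), the K-axiom yields O(g).
Premise 6 is O(g → ¬c); since O(g), deontic closure gives O(¬c).
Premise 2 is O(¬c → ¬k); since O(¬c), deontic closure gives O(¬k).
Premise 4, O(¬s → k), contraposes to O(¬k → s); with O(¬k) we get O(s).
Premise 1, O(q → ¬s), contraposes to O(s → ¬q); with O(s) we get O(¬q).
Premises 3, 5, 9, 11, 13 do not contribute to this derivation.
So O(¬q) follows.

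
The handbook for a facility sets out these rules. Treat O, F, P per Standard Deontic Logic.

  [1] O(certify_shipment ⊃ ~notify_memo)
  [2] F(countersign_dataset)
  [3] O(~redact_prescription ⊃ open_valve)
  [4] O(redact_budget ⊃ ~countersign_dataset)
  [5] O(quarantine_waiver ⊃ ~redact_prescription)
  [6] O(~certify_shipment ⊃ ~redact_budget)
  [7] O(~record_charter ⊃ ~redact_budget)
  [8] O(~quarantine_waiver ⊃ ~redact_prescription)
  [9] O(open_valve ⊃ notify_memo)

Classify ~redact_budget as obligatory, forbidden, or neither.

Obligatory

Premises 5 and 8 cover both cases: O(quarantine_waiver ⊃ ~redact_prescription) and O(~quarantine_waiver ⊃ ~redact_prescription). Since quarantine_waiver ∨ ~quarantine_waiver is a tautology, O(~redact_prescription) follows.
From O(~redact_prescription) and premise 3, O(~redact_prescription ⊃ open_valve), we obtain O(open_valve).
Applying K to premise 9 (O(open_valve ⊃ notify_memo)) and O(open_valve) yields O(notify_memo).
Premise 1 is O(certify_shipment ⊃ ~notify_memo); contrapositively O(notify_memo ⊃ ~certify_shipment). Since O(notify_memo) holds, K gives O(~certify_shipment).
From O(~certify_shipment) and premise 6, O(~certify_shipment ⊃ ~redact_budget), we obtain O(~redact_budget).
Premises 2, 4, 7 do not contribute to this derivation.
Hence ~redact_budget is obligatory.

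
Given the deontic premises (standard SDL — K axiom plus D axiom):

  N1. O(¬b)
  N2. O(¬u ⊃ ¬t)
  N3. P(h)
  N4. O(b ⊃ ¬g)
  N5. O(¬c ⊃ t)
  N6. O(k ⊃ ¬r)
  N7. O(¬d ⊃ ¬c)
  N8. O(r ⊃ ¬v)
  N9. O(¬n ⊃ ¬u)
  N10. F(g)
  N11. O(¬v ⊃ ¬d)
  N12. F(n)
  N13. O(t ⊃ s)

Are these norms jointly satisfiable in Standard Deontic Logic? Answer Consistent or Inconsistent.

Consistent

Premise 4 is O(b ⊃ ¬g); even if O(¬g) held, inferring O(b) would be affirming the consequent — invalid.
So O(b) is not derivable, and the apparent clash with O(¬b) does not arise.
A world satisfying every obligation exists (e.g. b=false, c=true, d=true, g=false, h=false, k=false, n=false, r=false, s=false, t=false, u=false, v=true); no atom is both obligatory and forbidden, so the set is consistent.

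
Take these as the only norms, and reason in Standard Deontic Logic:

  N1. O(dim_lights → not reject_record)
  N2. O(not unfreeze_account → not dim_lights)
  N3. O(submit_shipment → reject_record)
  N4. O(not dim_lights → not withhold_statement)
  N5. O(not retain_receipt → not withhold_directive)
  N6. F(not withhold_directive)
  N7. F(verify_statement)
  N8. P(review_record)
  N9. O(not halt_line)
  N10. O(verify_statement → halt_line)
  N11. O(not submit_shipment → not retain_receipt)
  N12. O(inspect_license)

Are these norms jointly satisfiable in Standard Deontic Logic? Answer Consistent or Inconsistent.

Premise 10 is O(verify_statement → halt_line), but O(verify_statement) is not derivable from the premises, so it does not yield O(halt_line).
So O(halt_line) is not derivable, and the apparent clash with O(not halt_line) does not arise.
A world satisfying every obligation exists (e.g. dim_lights=false, halt_line=false, inspect_license=true, reject_record=true, retain_receipt=true, review_record=false, submit_shipment=true, unfreeze_account=false, verify_statement=false, withhold_directive=true, withhold_statement=false); no atom is both obligatory and forbidden, so the set is consistent.

Consistent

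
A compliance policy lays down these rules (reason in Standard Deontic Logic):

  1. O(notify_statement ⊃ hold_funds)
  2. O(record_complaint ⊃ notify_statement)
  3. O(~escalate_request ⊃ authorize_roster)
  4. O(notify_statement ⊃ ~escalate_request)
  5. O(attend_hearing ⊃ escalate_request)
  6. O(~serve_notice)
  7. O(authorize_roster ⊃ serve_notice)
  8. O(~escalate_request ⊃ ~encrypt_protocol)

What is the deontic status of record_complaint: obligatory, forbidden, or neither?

Forbidden

Premise 6 states O(~serve_notice) outright.
Premise 7 is O(authorize_roster ⊃ serve_notice); contrapositively O(~serve_notice ⊃ ~authorize_roster). Since O(~serve_notice) holds, K gives O(~authorize_roster).
Premise 3 is O(~escalate_request ⊃ authorize_roster); contrapositively O(~authorize_roster ⊃ escalate_request). Since O(~authorize_roster) holds, K gives O(escalate_request).
Premise 4 is O(notify_statement ⊃ ~escalate_request); contrapositively O(escalate_request ⊃ ~notify_statement). Since O(escalate_request) holds, K gives O(~notify_statement).
Premise 2 is O(record_complaint ⊃ notify_statement); contrapositively O(~notify_statement ⊃ ~record_complaint). Since O(~notify_statement) holds, K gives O(~record_complaint).
Premises 1, 5, 8 do not contribute to this derivation.
Thus O(~record_complaint), which is F(record_complaint): record_complaint is forbidden.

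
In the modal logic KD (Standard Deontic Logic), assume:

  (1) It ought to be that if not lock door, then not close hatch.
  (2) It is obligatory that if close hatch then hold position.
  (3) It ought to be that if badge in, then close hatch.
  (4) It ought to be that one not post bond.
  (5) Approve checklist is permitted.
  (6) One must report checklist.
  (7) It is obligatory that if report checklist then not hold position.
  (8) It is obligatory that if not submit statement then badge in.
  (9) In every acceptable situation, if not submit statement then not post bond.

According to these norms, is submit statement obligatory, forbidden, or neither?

Premise 6 states O(report_checklist) outright.
With premise 7, O(report_checklist → ¬hold_position), the K-axiom yields O(¬hold_position).
Premise 2, O(close_hatch → hold_position), contraposes to O(¬hold_position → ¬close_hatch); with O(¬hold_position) we get O(¬close_hatch).
The contrapositive of premise 3 (O(badge_in → close_hatch)) is O(¬close_hatch → ¬badge_in), and O(¬close_hatch) is already established, so O(¬badge_in).
The contrapositive of premise 8 (O(¬submit_statement → badge_in)) is O(¬badge_in → submit_statement), and O(¬badge_in) is already established, so O(submit_statement).
Premises 1, 4, 5, 9 do not contribute to this derivation.
Hence submit_statement is obligatory.

Obligatory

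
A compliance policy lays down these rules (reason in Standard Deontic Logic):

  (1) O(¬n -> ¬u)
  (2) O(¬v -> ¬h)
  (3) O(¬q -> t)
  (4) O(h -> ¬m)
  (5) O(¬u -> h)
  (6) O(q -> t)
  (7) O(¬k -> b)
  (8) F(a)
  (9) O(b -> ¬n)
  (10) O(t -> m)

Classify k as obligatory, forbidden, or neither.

Obligatory

Premises 3 and 6 are O(¬q -> t) and O(q -> t); every ideal world satisfies ¬q or q, so in either case t holds — hence O(t).
Applying K to premise 10 (O(t -> m)) and O(t) yields O(m).
The contrapositive of premise 4 (O(h -> ¬m)) is O(m -> ¬h), and O(m) is already established, so O(¬h).
The contrapositive of premise 5 (O(¬u -> h)) is O(¬h -> u), and O(¬h) is already established, so O(u).
Premise 1 is O(¬n -> ¬u); contrapositively O(u -> n). Since O(u) holds, K gives O(n).
Premise 9, O(b -> ¬n), contraposes to O(n -> ¬b); with O(n) we get O(¬b).
Premise 7 is O(¬k -> b); contrapositively O(¬b -> k). Since O(¬b) holds, K gives O(k).
Premises 2, 8 do not contribute to this derivation.
Hence k is obligatory.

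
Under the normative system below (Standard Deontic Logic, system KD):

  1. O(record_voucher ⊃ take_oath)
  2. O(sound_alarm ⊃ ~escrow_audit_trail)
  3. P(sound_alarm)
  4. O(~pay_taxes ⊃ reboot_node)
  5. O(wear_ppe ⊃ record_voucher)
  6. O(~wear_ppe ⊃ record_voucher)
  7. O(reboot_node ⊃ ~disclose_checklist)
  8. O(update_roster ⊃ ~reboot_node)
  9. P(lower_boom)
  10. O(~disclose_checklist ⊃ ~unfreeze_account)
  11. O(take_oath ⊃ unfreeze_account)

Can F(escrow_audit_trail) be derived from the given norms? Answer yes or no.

No

Premise 2 is O(sound_alarm ⊃ ~escrow_audit_trail), but O(sound_alarm) is not derivable from the premises (the permission P(sound_alarm) asserts only ~O(~sound_alarm), not O(sound_alarm)), so it does not yield O(~escrow_audit_trail).
No other premise forces O(~escrow_audit_trail). An ideal world satisfying every premise can still have escrow_audit_trail true, so F(escrow_audit_trail) is not derivable.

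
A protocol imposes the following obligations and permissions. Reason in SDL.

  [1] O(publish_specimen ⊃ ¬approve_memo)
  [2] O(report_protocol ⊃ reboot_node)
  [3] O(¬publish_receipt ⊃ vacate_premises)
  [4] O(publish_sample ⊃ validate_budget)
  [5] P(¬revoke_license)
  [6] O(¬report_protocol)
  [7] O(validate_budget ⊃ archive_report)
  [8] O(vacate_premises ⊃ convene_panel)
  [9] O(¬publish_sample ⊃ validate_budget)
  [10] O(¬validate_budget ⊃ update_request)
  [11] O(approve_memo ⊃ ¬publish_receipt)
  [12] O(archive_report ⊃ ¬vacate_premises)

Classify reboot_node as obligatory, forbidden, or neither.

Neither

Premise 2 is O(report_protocol ⊃ reboot_node), but O(report_protocol) is not derivable from the premises, so it does not yield O(reboot_node).
No premise or chain of K-axiom applications forces O(reboot_node), and none forces O(¬reboot_node). So reboot_node is neither obligatory nor forbidden under these norms.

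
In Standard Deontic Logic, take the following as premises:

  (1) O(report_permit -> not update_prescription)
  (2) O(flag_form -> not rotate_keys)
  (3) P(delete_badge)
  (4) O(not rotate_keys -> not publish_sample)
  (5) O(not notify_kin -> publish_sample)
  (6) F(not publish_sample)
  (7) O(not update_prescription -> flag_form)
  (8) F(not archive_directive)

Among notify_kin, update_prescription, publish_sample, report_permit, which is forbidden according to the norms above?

F(not publish_sample) at premise 6 means O(publish_sample).
Premise 4, O(not rotate_keys -> not publish_sample), contraposes to O(publish_sample -> rotate_keys); with O(publish_sample) we get O(rotate_keys).
Premise 2, O(flag_form -> not rotate_keys), contraposes to O(rotate_keys -> not flag_form); with O(rotate_keys) we get O(not flag_form).
The contrapositive of premise 7 (O(not update_prescription -> flag_form)) is O(not flag_form -> update_prescription), and O(not flag_form) is already established, so O(update_prescription).
Premise 1 is O(report_permit -> not update_prescription); contrapositively O(update_prescription -> not report_permit). Since O(update_prescription) holds, K gives O(not report_permit).
So O(not report_permit) holds, i.e. report_permit is forbidden. None of the other listed options is forbidden under the premises.

report_permit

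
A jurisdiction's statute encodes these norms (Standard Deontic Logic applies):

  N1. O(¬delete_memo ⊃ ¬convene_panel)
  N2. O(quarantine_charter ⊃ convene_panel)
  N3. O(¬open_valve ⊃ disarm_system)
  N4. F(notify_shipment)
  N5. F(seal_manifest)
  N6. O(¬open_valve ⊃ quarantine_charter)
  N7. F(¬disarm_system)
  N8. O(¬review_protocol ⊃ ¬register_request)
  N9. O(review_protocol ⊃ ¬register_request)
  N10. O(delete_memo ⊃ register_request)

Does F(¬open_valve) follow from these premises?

Yes

By case analysis on ¬review_protocol: premise 8 gives O(¬review_protocol ⊃ ¬register_request) and premise 9 gives O(review_protocol ⊃ ¬register_request), so O(¬register_request) either way.
Premise 10 is O(delete_memo ⊃ register_request); contrapositively O(¬register_request ⊃ ¬delete_memo). Since O(¬register_request) holds, K gives O(¬delete_memo).
Premise 1 is O(¬delete_memo ⊃ ¬convene_panel); since O(¬delete_memo), deontic closure gives O(¬convene_panel).
Premise 2 is O(quarantine_charter ⊃ convene_panel); contrapositively O(¬convene_panel ⊃ ¬quarantine_charter). Since O(¬convene_panel) holds, K gives O(¬quarantine_charter).
Premise 6, O(¬open_valve ⊃ quarantine_charter), contraposes to O(¬quarantine_charter ⊃ open_valve); with O(¬quarantine_charter) we get O(open_valve).
Premises 3, 4, 5, 7 do not contribute to this derivation.
So O(open_valve) holds, i.e. F(¬open_valve). The claim follows.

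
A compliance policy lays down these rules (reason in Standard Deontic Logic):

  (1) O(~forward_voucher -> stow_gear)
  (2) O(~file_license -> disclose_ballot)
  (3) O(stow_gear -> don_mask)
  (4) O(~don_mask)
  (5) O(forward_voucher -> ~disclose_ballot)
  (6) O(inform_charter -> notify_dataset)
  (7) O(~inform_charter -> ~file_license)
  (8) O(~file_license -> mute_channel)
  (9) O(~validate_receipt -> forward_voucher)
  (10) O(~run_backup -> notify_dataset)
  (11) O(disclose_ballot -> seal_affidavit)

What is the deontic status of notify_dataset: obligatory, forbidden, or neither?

Premise 4 gives O(~don_mask).
Premise 3, O(stow_gear -> don_mask), contraposes to O(~don_mask -> ~stow_gear); with O(~don_mask) we get O(~stow_gear).
Premise 1 is O(~forward_voucher -> stow_gear); contrapositively O(~stow_gear -> forward_voucher). Since O(~stow_gear) holds, K gives O(forward_voucher).
From O(forward_voucher) and premise 5, O(forward_voucher -> ~disclose_ballot), we obtain O(~disclose_ballot).
Premise 2, O(~file_license -> disclose_ballot), contraposes to O(~disclose_ballot -> file_license); with O(~disclose_ballot) we get O(file_license).
Premise 7 is O(~inform_charter -> ~file_license); contrapositively O(file_license -> inform_charter). Since O(file_license) holds, K gives O(inform_charter).
With premise 6, O(inform_charter -> notify_dataset), the K-axiom yields O(notify_dataset).
Premises 8, 9, 10, 11 do not contribute to this derivation.
Hence notify_dataset is obligatory.

Obligatory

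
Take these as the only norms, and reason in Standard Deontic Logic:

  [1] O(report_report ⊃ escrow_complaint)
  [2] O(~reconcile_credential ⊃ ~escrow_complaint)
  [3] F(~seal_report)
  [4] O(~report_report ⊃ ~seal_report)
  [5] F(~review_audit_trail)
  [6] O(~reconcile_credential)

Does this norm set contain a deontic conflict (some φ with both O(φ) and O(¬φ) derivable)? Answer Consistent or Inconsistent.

Premise 3, F(~seal_report), is equivalent to O(seal_report).
Premise 4 is O(~report_report ⊃ ~seal_report); contrapositively O(seal_report ⊃ report_report). Since O(seal_report) holds, K gives O(report_report).
With premise 1, O(report_report ⊃ escrow_complaint), the K-axiom yields O(escrow_complaint).
The contrapositive of premise 2 (O(~reconcile_credential ⊃ ~escrow_complaint)) is O(escrow_complaint ⊃ reconcile_credential), and O(escrow_complaint) is already established, so O(reconcile_credential).
Yet premise 6 states O(~reconcile_credential).
We now have both O(reconcile_credential) and O(~reconcile_credential) — reconcile_credential is simultaneously obligatory and forbidden, violating the D-axiom.

Inconsistent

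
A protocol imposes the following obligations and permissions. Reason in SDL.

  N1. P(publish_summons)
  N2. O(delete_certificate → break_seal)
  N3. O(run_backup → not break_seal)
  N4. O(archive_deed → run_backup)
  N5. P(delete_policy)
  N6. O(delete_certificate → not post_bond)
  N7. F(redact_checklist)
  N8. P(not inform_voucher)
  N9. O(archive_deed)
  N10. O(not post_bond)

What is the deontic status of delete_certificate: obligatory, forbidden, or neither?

Forbidden

Premise 9 states O(archive_deed) outright.
From O(archive_deed) and premise 4, O(archive_deed → run_backup), we obtain O(run_backup).
Premise 3 is O(run_backup → not break_seal); since O(run_backup), deontic closure gives O(not break_seal).
Premise 2, O(delete_certificate → break_seal), contraposes to O(not break_seal → not delete_certificate); with O(not break_seal) we get O(not delete_certificate).
Premises 1, 5, 6, 7, 8, 10 do not contribute to this derivation.
Thus O(not delete_certificate), which is F(delete_certificate): delete_certificate is forbidden.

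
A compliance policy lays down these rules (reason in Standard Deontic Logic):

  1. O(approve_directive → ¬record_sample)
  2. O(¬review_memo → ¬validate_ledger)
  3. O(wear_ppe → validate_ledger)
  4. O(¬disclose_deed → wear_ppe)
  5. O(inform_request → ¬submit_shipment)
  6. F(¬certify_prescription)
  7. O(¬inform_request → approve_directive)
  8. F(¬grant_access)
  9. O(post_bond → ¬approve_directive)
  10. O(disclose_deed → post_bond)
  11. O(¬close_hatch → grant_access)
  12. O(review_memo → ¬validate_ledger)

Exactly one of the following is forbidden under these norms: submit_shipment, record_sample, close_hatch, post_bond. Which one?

submit_shipment

By case analysis on ¬review_memo: premise 2 gives O(¬review_memo → ¬validate_ledger) and premise 12 gives O(review_memo → ¬validate_ledger), so O(¬validate_ledger) either way.
The contrapositive of premise 3 (O(wear_ppe → validate_ledger)) is O(¬validate_ledger → ¬wear_ppe), and O(¬validate_ledger) is already established, so O(¬wear_ppe).
Premise 4 is O(¬disclose_deed → wear_ppe); contrapositively O(¬wear_ppe → disclose_deed). Since O(¬wear_ppe) holds, K gives O(disclose_deed).
Applying K to premise 10 (O(disclose_deed → post_bond)) and O(disclose_deed) yields O(post_bond).
Applying K to premise 9 (O(post_bond → ¬approve_directive)) and O(post_bond) yields O(¬approve_directive).
Premise 7 is O(¬inform_request → approve_directive); contrapositively O(¬approve_directive → inform_request). Since O(¬approve_directive) holds, K gives O(inform_request).
Applying K to premise 5 (O(inform_request → ¬submit_shipment)) and O(inform_request) yields O(¬submit_shipment).
So O(¬submit_shipment) holds, i.e. submit_shipment is forbidden. None of the other listed options is forbidden under the premises.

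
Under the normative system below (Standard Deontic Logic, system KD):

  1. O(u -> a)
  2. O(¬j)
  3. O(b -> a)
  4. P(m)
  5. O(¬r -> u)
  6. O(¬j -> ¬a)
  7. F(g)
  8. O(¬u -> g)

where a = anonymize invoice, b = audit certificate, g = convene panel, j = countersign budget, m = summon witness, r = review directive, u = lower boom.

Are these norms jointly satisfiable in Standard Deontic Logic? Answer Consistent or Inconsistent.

Premise 7, F(g), is equivalent to O(¬g).
The contrapositive of premise 8 (O(¬u -> g)) is O(¬g -> u), and O(¬g) is already established, so O(u).
Premise 1 is O(u -> a); since O(u), deontic closure gives O(a).
The contrapositive of premise 6 (O(¬j -> ¬a)) is O(a -> j), and O(a) is already established, so O(j).
Yet premise 2 states O(¬j).
We now have both O(j) and O(¬j) — j is simultaneously obligatory and forbidden, violating the D-axiom.

Inconsistent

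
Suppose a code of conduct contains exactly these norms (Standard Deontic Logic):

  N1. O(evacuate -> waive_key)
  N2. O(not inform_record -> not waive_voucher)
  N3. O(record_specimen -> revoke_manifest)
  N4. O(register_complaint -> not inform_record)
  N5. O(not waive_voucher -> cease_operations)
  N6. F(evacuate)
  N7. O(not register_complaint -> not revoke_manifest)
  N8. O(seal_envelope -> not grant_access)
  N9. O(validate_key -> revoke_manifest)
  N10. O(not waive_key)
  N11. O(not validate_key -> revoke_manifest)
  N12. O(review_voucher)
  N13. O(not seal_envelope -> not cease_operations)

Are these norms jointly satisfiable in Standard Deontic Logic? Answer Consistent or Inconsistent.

Premise 1 is O(evacuate -> waive_key), but O(evacuate) is not derivable from the premises, so it does not yield O(waive_key).
So O(waive_key) is not derivable, and the apparent clash with O(not waive_key) does not arise.
A world satisfying every obligation exists (e.g. cease_operations=true, evacuate=false, grant_access=false, inform_record=false, record_specimen=false, register_complaint=true, review_voucher=true, revoke_manifest=true, seal_envelope=true, validate_key=false, waive_key=false, waive_voucher=false); no atom is both obligatory and forbidden, so the set is consistent.

Consistent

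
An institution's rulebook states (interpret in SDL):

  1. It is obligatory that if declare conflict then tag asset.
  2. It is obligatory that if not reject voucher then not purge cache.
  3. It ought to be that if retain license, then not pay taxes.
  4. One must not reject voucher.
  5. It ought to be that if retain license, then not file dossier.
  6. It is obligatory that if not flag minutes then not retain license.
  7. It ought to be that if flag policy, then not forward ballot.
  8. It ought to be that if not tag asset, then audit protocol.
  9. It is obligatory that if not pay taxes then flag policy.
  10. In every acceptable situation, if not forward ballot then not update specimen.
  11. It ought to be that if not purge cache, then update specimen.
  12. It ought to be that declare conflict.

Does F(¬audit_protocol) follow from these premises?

Premise 8 is O(¬tag_asset → audit_protocol), but O(¬tag_asset) is not derivable from the premises, so it does not yield O(audit_protocol).
No other premise forces O(audit_protocol). An ideal world satisfying every premise can still have ¬audit_protocol true, so F(¬audit_protocol) is not derivable.

No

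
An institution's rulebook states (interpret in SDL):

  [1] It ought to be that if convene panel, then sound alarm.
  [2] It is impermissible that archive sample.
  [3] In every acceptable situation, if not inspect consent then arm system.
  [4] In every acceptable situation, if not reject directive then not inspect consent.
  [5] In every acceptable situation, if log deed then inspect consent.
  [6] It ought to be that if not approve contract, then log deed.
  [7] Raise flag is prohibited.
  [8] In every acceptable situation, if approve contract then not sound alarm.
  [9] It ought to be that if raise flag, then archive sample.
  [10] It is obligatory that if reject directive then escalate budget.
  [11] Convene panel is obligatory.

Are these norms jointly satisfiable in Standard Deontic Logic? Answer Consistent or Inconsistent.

Consistent

Premise 9 is O(raise_flag → archive_sample), but O(raise_flag) is not derivable from the premises, so it does not yield O(archive_sample).
So O(archive_sample) is not derivable, and the apparent clash with O(¬archive_sample) does not arise.
A world satisfying every obligation exists (e.g. approve_contract=false, archive_sample=false, arm_system=false, convene_panel=true, escalate_budget=true, inspect_consent=true, log_deed=true, raise_flag=false, reject_directive=true, sound_alarm=true); no atom is both obligatory and forbidden, so the set is consistent.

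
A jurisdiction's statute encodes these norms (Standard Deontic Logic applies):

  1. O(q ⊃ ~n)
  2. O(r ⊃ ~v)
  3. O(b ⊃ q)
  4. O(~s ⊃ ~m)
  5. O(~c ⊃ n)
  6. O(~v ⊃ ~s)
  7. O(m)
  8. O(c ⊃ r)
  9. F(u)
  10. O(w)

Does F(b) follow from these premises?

Yes

Premise 7 gives O(m).
Premise 4 is O(~s ⊃ ~m); contrapositively O(m ⊃ s). Since O(m) holds, K gives O(s).
The contrapositive of premise 6 (O(~v ⊃ ~s)) is O(s ⊃ v), and O(s) is already established, so O(v).
Premise 2, O(r ⊃ ~v), contraposes to O(v ⊃ ~r); with O(v) we get O(~r).
The contrapositive of premise 8 (O(c ⊃ r)) is O(~r ⊃ ~c), and O(~r) is already established, so O(~c).
From O(~c) and premise 5, O(~c ⊃ n), we obtain O(n).
The contrapositive of premise 1 (O(q ⊃ ~n)) is O(n ⊃ ~q), and O(n) is already established, so O(~q).
The contrapositive of premise 3 (O(b ⊃ q)) is O(~q ⊃ ~b), and O(~q) is already established, so O(~b).
Premises 9, 10 do not contribute to this derivation.
So O(~b) holds, i.e. F(b). The claim follows.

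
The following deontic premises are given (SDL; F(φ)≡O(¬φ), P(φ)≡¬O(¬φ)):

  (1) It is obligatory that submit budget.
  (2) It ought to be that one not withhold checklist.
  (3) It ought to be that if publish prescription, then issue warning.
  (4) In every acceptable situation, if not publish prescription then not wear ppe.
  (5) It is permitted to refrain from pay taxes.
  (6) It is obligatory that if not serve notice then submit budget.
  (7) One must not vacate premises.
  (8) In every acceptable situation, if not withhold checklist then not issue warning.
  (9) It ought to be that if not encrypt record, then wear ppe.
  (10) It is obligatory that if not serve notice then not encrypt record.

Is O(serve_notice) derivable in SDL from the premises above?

Yes

Premise 2 states O(¬withhold_checklist) outright.
With premise 8, O(¬withhold_checklist → ¬issue_warning), the K-axiom yields O(¬issue_warning).
The contrapositive of premise 3 (O(publish_prescription → issue_warning)) is O(¬issue_warning → ¬publish_prescription), and O(¬issue_warning) is already established, so O(¬publish_prescription).
With premise 4, O(¬publish_prescription → ¬wear_ppe), the K-axiom yields O(¬wear_ppe).
Premise 9 is O(¬encrypt_record → wear_ppe); contrapositively O(¬wear_ppe → encrypt_record). Since O(¬wear_ppe) holds, K gives O(encrypt_record).
The contrapositive of premise 10 (O(¬serve_notice → ¬encrypt_record)) is O(encrypt_record → serve_notice), and O(encrypt_record) is already established, so O(serve_notice).
Premises 1, 5, 6, 7 do not contribute to this derivation.
So O(serve_notice) follows.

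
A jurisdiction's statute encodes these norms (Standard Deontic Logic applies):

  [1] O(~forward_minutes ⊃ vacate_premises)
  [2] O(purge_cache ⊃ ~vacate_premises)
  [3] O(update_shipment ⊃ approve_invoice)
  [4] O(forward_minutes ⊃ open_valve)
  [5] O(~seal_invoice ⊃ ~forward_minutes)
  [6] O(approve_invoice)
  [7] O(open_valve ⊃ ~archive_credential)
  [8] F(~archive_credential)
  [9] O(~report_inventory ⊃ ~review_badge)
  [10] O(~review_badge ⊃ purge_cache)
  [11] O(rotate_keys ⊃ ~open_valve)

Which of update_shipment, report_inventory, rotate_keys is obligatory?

report_inventory

Premise 8 is F(~archive_credential), i.e. O(archive_credential).
The contrapositive of premise 7 (O(open_valve ⊃ ~archive_credential)) is O(archive_credential ⊃ ~open_valve), and O(archive_credential) is already established, so O(~open_valve).
Premise 4, O(forward_minutes ⊃ open_valve), contraposes to O(~open_valve ⊃ ~forward_minutes); with O(~open_valve) we get O(~forward_minutes).
From O(~forward_minutes) and premise 1, O(~forward_minutes ⊃ vacate_premises), we obtain O(vacate_premises).
Premise 2, O(purge_cache ⊃ ~vacate_premises), contraposes to O(vacate_premises ⊃ ~purge_cache); with O(vacate_premises) we get O(~purge_cache).
Premise 10, O(~review_badge ⊃ purge_cache), contraposes to O(~purge_cache ⊃ review_badge); with O(~purge_cache) we get O(review_badge).
The contrapositive of premise 9 (O(~report_inventory ⊃ ~review_badge)) is O(review_badge ⊃ report_inventory), and O(review_badge) is already established, so O(report_inventory).
So O(report_inventory) holds — report_inventory is obligatory. None of the other listed options is made obligatory by any chain of premises.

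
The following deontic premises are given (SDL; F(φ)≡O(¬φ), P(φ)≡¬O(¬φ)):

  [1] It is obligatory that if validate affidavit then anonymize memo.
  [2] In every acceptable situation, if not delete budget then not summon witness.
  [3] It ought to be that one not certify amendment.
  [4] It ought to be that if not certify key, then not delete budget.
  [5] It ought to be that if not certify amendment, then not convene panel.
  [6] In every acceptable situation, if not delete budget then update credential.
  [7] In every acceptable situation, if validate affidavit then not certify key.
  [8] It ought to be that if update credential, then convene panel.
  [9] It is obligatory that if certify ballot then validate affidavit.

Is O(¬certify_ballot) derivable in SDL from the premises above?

From premise 3 we have O(¬certify_amendment).
Premise 5 is O(¬certify_amendment → ¬convene_panel); since O(¬certify_amendment), deontic closure gives O(¬convene_panel).
Premise 8, O(update_credential → convene_panel), contraposes to O(¬convene_panel → ¬update_credential); with O(¬convene_panel) we get O(¬update_credential).
Premise 6 is O(¬delete_budget → update_credential); contrapositively O(¬update_credential → delete_budget). Since O(¬update_credential) holds, K gives O(delete_budget).
Premise 4, O(¬certify_key → ¬delete_budget), contraposes to O(delete_budget → certify_key); with O(delete_budget) we get O(certify_key).
Premise 7, O(validate_affidavit → ¬certify_key), contraposes to O(certify_key → ¬validate_affidavit); with O(certify_key) we get O(¬validate_affidavit).
Premise 9, O(certify_ballot → validate_affidavit), contraposes to O(¬validate_affidavit → ¬certify_ballot); with O(¬validate_affidavit) we get O(¬certify_ballot).
Premises 1, 2 do not contribute to this derivation.
So O(¬certify_ballot) follows.

Yes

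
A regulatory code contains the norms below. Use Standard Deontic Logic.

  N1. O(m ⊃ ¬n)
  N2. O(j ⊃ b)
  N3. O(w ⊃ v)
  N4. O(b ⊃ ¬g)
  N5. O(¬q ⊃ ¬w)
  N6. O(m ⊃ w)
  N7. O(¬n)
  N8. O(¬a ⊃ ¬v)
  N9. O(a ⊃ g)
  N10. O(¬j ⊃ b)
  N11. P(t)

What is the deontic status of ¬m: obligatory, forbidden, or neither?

Obligatory

By case analysis on ¬j: premise 10 gives O(¬j ⊃ b) and premise 2 gives O(j ⊃ b), so O(b) either way.
With premise 4, O(b ⊃ ¬g), the K-axiom yields O(¬g).
Premise 9, O(a ⊃ g), contraposes to O(¬g ⊃ ¬a); with O(¬g) we get O(¬a).
Applying K to premise 8 (O(¬a ⊃ ¬v)) and O(¬a) yields O(¬v).
Premise 3 is O(w ⊃ v); contrapositively O(¬v ⊃ ¬w). Since O(¬v) holds, K gives O(¬w).
Premise 6 is O(m ⊃ w); contrapositively O(¬w ⊃ ¬m). Since O(¬w) holds, K gives O(¬m).
Premises 1, 5, 7, 11 do not contribute to this derivation.
Hence ¬m is obligatory.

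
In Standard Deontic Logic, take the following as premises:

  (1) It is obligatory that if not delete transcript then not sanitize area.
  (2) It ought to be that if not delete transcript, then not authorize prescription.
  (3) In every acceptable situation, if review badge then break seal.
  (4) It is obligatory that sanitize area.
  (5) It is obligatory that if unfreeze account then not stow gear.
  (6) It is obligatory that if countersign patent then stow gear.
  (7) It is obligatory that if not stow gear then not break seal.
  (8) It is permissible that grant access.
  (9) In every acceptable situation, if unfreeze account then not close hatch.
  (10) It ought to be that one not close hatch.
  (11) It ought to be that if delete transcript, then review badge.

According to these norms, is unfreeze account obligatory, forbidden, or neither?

Premise 4 states O(sanitize_area) outright.
Premise 1 is O(¬delete_transcript → ¬sanitize_area); contrapositively O(sanitize_area → delete_transcript). Since O(sanitize_area) holds, K gives O(delete_transcript).
With premise 11, O(delete_transcript → review_badge), the K-axiom yields O(review_badge).
From O(review_badge) and premise 3, O(review_badge → break_seal), we obtain O(break_seal).
The contrapositive of premise 7 (O(¬stow_gear → ¬break_seal)) is O(break_seal → stow_gear), and O(break_seal) is already established, so O(stow_gear).
Premise 5 is O(unfreeze_account → ¬stow_gear); contrapositively O(stow_gear → ¬unfreeze_account). Since O(stow_gear) holds, K gives O(¬unfreeze_account).
Premises 2, 6, 8, 9, 10 do not contribute to this derivation.
Thus O(¬unfreeze_account), which is F(unfreeze_account): unfreeze_account is forbidden.

Forbidden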